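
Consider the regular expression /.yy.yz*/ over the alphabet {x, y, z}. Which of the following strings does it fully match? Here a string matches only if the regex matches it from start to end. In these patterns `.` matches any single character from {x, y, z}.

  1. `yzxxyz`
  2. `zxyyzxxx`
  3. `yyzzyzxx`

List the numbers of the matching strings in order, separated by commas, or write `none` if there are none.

1 → no match
2 → no match
3 → no match

none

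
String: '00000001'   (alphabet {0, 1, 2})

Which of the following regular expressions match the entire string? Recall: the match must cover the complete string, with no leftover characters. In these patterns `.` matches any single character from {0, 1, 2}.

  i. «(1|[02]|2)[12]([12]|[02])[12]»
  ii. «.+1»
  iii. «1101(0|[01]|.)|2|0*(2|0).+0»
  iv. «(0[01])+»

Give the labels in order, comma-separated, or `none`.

i → no match
ii → match
iii → no match
iv → match

ii, iv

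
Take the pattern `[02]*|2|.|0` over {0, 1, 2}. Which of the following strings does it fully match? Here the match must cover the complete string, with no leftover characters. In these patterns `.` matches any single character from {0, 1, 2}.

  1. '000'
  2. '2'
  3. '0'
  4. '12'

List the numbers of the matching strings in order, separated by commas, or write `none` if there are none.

1, 2, 3

1 → match
2 → match
3 → match
4 → no match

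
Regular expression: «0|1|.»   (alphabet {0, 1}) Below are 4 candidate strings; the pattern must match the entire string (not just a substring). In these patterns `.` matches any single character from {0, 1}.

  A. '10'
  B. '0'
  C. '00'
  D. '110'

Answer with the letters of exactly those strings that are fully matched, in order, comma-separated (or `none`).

A → no match
B → match
C → no match
D → no match

B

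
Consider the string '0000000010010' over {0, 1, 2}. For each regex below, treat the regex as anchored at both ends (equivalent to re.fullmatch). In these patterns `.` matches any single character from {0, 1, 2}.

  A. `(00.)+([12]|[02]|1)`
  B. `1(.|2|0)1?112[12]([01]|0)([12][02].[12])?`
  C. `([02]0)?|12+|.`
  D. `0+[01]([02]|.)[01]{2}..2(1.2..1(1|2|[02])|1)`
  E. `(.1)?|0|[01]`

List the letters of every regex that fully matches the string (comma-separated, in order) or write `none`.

A → match
B → no match — must start with '1'
C → no match
D → no match
E → no match

A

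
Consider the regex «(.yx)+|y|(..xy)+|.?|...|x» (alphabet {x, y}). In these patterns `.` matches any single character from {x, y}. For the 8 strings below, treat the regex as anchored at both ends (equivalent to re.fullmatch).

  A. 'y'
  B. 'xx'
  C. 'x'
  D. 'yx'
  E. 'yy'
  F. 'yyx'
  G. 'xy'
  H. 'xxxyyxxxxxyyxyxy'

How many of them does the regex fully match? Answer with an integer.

3

A → match
B → no match
C → match
D → no match
E → no match
F → match
G → no match
H → no match
Total matched: 3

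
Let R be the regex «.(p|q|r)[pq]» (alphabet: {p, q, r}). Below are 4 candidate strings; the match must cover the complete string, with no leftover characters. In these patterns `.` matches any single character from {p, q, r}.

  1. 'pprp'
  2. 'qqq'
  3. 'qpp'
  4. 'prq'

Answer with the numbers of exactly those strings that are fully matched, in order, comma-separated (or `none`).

2, 3, 4

1 → no match
2 → match
3 → match
4 → match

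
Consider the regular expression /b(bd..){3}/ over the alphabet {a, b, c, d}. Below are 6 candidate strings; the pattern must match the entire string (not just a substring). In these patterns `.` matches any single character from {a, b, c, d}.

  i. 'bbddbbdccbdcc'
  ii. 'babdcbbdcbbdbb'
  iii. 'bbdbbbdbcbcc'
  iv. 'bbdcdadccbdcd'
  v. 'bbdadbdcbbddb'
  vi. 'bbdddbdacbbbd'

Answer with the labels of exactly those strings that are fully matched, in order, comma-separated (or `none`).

i → match
ii → no match — must start with 'bbd'
iii. 'bbdbbbdbcbcc' → no match
iv → no match
v → match
vi → no match

i, v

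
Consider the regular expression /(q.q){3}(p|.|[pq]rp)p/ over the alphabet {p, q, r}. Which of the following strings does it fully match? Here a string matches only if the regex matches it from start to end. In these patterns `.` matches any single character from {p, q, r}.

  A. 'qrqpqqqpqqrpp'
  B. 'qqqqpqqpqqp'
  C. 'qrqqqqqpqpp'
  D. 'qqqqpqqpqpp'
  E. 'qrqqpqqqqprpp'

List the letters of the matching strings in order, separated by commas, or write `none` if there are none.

B, C, D, E

A → no match
B → match
C → match
D → match
E → match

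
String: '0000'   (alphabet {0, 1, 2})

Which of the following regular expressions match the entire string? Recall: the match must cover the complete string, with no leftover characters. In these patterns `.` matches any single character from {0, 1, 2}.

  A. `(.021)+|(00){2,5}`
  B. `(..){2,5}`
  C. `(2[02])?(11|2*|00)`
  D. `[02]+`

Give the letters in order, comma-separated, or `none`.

A → match
B → match
C → no match
D → match

A, B, D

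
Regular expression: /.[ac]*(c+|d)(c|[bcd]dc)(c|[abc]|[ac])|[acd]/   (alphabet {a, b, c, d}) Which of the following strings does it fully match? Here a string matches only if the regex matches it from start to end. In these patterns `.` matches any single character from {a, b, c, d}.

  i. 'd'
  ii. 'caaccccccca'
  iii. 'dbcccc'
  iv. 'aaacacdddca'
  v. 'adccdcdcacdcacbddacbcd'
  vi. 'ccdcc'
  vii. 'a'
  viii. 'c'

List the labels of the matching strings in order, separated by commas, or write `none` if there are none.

i → match
ii → match
iii → no match
iv → match
v → no match
vi → match
vii → match
viii → match

i, ii, iv, vi, vii, viii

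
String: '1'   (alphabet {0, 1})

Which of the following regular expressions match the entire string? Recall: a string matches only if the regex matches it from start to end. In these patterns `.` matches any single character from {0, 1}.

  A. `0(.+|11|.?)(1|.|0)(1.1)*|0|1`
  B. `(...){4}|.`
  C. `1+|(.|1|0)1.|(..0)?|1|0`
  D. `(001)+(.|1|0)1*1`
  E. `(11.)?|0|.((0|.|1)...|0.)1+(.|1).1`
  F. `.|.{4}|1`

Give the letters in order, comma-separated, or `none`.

A → match
B → match
C → match
D → no match — must start with '001'
E → no match
F → match

A, B, C, F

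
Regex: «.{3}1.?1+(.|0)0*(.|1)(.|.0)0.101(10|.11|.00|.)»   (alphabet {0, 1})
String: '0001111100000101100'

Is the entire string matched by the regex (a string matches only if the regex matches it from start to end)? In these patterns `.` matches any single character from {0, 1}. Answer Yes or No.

Yes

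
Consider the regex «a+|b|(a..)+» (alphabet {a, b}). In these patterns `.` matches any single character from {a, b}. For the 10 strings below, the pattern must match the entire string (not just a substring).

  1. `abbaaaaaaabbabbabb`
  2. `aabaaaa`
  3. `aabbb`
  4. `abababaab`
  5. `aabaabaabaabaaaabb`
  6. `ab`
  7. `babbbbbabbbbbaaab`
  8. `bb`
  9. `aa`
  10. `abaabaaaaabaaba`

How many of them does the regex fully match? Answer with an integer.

1 → match
2 → no match
3 → no match
4 → no match
5 → match
6 → no match
7 → no match
8 → no match
9 → match
10 → match
Total matched: 4

4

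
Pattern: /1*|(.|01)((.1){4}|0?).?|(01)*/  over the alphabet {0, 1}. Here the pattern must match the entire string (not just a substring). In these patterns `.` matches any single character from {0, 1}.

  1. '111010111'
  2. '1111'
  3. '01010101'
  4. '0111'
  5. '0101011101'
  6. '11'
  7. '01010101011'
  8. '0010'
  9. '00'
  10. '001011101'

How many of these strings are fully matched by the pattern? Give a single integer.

1 → match
2 → match
3 → match
4 → no match
5 → match
6 → match
7 → match
8 → no match
9 → match
10 → match
Total matched: 8

8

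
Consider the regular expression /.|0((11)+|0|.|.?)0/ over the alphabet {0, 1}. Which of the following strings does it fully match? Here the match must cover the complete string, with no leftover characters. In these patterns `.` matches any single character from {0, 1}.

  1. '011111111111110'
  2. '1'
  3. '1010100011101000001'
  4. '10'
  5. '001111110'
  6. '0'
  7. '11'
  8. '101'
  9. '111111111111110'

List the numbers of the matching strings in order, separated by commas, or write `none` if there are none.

2, 6

1 → no match
2 → match
3 → no match
4 → no match
5 → no match
6 → match
7 → no match
8 → no match
9 → no match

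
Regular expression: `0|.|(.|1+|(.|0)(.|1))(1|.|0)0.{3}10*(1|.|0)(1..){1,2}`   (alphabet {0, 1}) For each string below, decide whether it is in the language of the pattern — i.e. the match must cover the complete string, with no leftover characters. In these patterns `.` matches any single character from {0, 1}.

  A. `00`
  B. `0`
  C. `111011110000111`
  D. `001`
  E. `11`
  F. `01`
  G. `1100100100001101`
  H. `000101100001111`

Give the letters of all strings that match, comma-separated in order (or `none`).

A → no match
B → match
C → match
D → no match
E → no match
F → no match
G → match
H → match

B, C, G, H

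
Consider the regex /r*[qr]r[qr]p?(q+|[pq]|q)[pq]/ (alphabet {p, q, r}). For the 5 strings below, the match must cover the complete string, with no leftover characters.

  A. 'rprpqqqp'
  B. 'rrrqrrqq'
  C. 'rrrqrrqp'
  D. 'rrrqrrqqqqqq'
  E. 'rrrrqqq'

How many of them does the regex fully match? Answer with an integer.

4

A. 'rprpqqqp' → no match
B. 'rrrqrrqq' → match
C. 'rrrqrrqp' → match
D. 'rrrqrrqqqqqq' → match
E. 'rrrrqqq' → match
Total matched: 4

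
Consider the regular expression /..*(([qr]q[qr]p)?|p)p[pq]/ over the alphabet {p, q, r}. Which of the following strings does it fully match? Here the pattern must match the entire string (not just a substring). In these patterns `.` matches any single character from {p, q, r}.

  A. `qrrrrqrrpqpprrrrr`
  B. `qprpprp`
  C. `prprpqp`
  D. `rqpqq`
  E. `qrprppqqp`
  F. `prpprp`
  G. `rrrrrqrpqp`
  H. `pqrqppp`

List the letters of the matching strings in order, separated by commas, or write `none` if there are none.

A → no match
B. `qprpprp` → no match
C. `prprpqp` → no match
D. `rqpqq` → no match
E. `qrprppqqp` → no match
F. `prpprp` → no match
G. `rrrrrqrpqp` → no match
H. `pqrqppp` → match

H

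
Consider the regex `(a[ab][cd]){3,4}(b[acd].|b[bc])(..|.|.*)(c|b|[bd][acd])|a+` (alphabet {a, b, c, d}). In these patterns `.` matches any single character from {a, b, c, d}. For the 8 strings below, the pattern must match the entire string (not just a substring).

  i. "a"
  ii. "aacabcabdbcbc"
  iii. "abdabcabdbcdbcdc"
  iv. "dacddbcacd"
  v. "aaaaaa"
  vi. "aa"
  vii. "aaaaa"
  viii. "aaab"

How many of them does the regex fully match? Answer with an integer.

i. "a" → match
ii → match
iii → match
iv. "dacddbcacd" → no match — must start with "a"
v. "aaaaaa" → match
vi. "aa" → match
vii. "aaaaa" → match
viii. "aaab" → no match
Total matched: 6

6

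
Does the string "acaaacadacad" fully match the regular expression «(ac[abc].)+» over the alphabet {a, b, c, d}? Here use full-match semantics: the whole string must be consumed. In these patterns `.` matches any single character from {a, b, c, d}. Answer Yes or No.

Yes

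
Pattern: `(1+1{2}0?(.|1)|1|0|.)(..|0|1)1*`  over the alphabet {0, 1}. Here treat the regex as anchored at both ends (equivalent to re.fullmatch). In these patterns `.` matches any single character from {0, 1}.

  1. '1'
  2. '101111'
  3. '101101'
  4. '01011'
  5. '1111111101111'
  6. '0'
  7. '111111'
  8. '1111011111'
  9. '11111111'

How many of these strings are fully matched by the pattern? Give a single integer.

1 → no match
2 → match
3 → no match
4 → match
5 → match
6 → no match
7 → match
8 → match
9 → match
Total matched: 6

6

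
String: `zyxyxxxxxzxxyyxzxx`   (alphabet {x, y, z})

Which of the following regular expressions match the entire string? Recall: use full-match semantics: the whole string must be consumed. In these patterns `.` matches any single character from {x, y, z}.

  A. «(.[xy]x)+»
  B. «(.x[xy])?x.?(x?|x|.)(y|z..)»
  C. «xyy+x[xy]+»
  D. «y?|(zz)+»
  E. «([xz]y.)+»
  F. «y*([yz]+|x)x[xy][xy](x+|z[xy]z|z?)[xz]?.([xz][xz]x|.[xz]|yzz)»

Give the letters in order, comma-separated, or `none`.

A

A → match
B → no match
C → no match — must start with `xyy`
D → no match
E → no match
F → no match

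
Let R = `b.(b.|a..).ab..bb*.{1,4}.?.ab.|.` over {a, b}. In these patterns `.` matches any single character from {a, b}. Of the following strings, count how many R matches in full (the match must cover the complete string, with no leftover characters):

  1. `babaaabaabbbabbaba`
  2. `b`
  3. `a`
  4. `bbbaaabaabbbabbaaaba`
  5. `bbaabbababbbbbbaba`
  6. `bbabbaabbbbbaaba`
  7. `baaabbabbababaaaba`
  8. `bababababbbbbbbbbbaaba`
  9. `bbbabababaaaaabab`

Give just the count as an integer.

1 → match
2 → match
3 → match
4 → match
5 → match
6 → match
7 → match
8 → match
9 → no match
Total matched: 8

8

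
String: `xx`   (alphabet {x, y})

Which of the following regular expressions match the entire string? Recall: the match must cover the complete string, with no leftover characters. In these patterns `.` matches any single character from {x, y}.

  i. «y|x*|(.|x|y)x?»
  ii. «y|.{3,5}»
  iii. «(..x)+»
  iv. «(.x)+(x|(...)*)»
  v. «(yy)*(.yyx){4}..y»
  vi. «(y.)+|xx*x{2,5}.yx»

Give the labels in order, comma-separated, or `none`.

i → match
ii → no match
iii → no match
iv → match
v → no match — must end with `y`
vi → no match

i, iv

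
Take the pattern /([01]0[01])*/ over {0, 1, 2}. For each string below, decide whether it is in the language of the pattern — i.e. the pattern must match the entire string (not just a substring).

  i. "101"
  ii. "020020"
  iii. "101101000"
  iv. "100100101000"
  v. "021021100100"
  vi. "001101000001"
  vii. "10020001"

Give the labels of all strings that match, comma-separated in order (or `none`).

i → match
ii → no match
iii → match
iv → match
v → no match
vi → match
vii → no match

i, iii, iv, vi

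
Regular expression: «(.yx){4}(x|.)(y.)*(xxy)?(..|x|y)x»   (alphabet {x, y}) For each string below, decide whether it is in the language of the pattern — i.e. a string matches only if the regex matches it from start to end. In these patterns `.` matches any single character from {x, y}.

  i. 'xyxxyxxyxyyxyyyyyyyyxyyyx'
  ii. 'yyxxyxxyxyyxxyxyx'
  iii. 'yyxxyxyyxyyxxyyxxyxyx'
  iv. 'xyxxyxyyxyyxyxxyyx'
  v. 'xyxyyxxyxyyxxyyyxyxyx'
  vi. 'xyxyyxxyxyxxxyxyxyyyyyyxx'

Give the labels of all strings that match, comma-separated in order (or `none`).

i → match
ii → match
iii → match
iv → match
v → match
vi → no match

i, ii, iii, iv, v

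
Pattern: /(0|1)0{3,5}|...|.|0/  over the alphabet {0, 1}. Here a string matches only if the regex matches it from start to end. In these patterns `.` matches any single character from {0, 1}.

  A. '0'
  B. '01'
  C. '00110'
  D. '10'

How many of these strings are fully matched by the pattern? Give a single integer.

1

A. '0' → match
B. '01' → no match
C. '00110' → no match
D. '10' → no match
Total matched: 1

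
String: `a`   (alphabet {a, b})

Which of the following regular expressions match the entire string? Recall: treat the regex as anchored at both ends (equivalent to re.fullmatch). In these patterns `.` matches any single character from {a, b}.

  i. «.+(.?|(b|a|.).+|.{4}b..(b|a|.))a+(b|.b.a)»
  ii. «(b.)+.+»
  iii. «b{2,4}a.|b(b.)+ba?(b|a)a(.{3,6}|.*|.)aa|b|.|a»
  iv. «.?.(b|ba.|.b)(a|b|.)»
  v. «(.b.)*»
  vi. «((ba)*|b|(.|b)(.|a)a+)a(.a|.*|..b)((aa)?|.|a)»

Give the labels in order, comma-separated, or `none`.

i → no match
ii → no match — must start with `b`
iii → match
iv → no match
v → no match
vi → match

iii, vi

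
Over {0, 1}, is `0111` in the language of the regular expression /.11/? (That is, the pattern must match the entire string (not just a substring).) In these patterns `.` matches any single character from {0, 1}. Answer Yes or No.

No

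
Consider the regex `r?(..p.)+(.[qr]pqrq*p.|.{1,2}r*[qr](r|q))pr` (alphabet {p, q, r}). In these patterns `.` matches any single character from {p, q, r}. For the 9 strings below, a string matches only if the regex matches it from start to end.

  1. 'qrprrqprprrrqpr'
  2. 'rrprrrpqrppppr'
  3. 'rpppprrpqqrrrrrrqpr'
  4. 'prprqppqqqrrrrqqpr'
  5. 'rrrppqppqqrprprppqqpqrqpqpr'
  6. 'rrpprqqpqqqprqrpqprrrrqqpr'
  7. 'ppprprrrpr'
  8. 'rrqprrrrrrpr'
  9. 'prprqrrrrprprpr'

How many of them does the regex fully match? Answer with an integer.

7

1 → match
2 → no match
3 → match
4 → match
5 → match
6 → match
7 → match
8 → match
9 → no match
Total matched: 7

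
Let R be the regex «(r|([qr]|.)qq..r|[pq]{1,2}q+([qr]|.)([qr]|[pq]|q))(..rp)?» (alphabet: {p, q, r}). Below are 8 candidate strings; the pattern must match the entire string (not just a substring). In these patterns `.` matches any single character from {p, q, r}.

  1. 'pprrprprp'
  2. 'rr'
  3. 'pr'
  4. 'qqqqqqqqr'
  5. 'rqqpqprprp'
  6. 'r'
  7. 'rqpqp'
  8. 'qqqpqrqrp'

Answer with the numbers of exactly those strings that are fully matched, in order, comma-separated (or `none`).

1. 'pprrprprp' → no match
2. 'rr' → no match
3. 'pr' → no match
4. 'qqqqqqqqr' → match
5. 'rqqpqprprp' → no match
6. 'r' → match
7. 'rqpqp' → no match
8. 'qqqpqrqrp' → match

4, 6, 8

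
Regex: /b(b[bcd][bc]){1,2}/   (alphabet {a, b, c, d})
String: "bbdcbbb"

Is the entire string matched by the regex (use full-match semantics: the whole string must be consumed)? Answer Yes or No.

Yes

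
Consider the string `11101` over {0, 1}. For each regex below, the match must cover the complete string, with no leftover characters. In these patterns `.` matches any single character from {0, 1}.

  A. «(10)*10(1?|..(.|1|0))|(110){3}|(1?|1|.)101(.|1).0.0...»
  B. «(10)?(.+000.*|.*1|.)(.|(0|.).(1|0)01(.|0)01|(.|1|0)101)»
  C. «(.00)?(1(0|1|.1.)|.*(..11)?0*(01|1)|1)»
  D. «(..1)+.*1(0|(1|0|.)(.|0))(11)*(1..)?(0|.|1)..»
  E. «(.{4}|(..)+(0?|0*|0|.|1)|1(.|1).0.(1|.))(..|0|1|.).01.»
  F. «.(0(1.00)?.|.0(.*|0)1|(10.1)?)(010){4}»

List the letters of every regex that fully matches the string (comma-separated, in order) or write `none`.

A → no match
B → match
C → match
D → no match
E → no match
F → no match — must end with `010`

B, C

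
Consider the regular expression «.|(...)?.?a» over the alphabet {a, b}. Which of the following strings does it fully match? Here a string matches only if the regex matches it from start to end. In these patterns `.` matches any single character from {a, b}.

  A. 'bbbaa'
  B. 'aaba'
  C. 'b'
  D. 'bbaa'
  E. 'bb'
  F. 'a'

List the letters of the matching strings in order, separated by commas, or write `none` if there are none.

A, B, C, D, F

A. 'bbbaa' → match
B. 'aaba' → match
C. 'b' → match
D. 'bbaa' → match
E. 'bb' → no match
F. 'a' → match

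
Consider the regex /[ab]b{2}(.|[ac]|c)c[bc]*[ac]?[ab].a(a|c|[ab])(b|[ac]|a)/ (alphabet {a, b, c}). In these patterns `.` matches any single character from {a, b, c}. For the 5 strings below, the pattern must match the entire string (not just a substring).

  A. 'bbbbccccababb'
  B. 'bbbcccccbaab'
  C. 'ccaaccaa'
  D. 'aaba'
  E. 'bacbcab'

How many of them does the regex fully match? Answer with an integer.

A → match
B. 'bbbcccccbaab' → no match
C. 'ccaaccaa' → no match
D. 'aaba' → no match
E. 'bacbcab' → no match
Total matched: 1

1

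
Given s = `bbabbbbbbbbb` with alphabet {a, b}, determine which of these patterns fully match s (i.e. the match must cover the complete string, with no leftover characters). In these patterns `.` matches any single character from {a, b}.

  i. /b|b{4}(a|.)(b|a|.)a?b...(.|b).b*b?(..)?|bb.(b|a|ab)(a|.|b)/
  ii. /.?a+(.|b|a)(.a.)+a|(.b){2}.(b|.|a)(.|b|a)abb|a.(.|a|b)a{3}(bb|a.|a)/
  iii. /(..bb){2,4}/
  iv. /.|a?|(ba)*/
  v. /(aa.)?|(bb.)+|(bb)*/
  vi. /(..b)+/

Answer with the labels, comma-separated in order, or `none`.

v

i → no match
ii → no match
iii → no match
iv → no match
v → match
vi → no match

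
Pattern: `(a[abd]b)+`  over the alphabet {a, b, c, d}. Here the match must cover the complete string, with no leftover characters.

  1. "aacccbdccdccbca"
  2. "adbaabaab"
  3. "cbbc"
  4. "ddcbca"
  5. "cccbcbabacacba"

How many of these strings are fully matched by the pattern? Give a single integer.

1

1 → no match — must end with "b"
2 → match
3 → no match — must start with "a"
4 → no match — must start with "a"
5 → no match — must start with "a"
Total matched: 1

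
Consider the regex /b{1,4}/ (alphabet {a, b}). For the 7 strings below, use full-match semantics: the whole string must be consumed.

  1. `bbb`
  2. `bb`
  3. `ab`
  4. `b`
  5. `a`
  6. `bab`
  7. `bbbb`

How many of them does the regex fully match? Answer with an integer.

1 → match
2 → match
3 → no match — must start with `b`
4 → match
5 → no match — must start with `b`
6 → no match
7 → match
Total matched: 4

4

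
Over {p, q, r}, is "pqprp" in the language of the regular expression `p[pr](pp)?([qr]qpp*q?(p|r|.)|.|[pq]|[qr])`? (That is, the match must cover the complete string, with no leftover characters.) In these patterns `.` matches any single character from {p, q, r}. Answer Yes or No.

No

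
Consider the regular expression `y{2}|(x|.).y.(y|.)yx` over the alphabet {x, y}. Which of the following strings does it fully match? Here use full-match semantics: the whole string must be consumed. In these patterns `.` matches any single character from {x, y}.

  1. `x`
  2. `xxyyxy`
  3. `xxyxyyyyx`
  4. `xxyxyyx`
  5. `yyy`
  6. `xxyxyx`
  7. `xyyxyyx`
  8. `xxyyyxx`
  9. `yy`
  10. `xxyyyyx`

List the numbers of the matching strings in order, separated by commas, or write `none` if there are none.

1 → no match
2 → no match
3 → no match
4 → match
5 → no match
6 → no match
7 → match
8 → no match
9 → match
10 → match

4, 7, 9, 10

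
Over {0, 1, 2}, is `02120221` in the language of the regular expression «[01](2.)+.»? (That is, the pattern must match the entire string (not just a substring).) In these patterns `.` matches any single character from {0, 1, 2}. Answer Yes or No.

Yes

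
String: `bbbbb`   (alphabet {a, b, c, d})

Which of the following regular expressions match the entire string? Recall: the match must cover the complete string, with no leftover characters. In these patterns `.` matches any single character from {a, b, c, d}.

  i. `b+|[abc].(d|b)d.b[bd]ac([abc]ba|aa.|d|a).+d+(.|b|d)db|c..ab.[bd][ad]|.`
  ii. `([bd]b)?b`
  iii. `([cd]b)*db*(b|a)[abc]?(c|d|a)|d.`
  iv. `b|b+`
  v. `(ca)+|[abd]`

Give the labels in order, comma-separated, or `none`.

i → match
ii → no match
iii → no match
iv → match
v → no match

i, iv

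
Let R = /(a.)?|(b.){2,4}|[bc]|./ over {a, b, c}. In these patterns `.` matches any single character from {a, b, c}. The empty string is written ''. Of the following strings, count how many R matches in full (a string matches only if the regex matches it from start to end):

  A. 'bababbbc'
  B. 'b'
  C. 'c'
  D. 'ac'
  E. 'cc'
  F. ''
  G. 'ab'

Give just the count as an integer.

6

A. 'bababbbc' → match
B. 'b' → match
C. 'c' → match
D. 'ac' → match
E. 'cc' → no match
F. '' → match
G. 'ab' → match
Total matched: 6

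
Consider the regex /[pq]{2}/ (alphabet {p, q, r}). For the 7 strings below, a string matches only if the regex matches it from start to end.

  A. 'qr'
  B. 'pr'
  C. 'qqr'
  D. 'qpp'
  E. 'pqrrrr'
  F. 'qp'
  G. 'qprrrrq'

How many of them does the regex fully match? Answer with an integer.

A → no match
B → no match
C → no match
D → no match
E → no match
F → match
G → no match
Total matched: 1

1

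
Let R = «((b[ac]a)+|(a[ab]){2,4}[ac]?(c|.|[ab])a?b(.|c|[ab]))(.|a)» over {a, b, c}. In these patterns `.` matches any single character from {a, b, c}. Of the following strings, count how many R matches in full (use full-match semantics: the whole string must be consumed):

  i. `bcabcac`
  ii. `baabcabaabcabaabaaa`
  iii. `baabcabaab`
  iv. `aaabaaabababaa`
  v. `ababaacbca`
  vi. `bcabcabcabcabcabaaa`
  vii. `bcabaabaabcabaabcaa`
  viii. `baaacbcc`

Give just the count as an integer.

i. `bcabcac` → match
ii → match
iii. `baabcabaab` → match
iv → match
v. `ababaacbca` → match
vi → match
vii → match
viii. `baaacbcc` → no match
Total matched: 7

7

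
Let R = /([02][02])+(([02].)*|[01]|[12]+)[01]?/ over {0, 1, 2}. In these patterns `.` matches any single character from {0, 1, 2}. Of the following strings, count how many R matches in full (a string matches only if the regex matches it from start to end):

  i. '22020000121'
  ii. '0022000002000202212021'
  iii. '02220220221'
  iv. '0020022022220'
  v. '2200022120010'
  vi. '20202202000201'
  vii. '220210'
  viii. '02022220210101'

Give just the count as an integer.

8

i → match
ii → match
iii → match
iv → match
v → match
vi → match
vii → match
viii → match
Total matched: 8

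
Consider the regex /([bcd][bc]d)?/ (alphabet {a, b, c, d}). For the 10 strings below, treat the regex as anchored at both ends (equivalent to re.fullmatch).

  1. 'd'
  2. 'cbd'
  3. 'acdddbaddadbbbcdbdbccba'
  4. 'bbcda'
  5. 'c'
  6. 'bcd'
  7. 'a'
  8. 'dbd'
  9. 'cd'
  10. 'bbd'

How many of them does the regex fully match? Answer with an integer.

4

1. 'd' → no match
2. 'cbd' → match
3 → no match
4. 'bbcda' → no match
5. 'c' → no match
6. 'bcd' → match
7. 'a' → no match
8. 'dbd' → match
9. 'cd' → no match
10. 'bbd' → match
Total matched: 4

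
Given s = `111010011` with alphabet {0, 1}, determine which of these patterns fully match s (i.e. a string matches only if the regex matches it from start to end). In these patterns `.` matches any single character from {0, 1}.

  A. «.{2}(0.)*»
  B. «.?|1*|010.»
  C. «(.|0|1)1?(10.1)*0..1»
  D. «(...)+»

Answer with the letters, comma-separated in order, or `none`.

A → no match
B → no match
C → no match
D → match

D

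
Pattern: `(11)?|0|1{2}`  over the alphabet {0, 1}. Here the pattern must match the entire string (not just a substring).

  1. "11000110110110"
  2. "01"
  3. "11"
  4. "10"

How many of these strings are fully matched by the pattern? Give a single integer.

1 → no match
2 → no match
3 → match
4 → no match
Total matched: 1

1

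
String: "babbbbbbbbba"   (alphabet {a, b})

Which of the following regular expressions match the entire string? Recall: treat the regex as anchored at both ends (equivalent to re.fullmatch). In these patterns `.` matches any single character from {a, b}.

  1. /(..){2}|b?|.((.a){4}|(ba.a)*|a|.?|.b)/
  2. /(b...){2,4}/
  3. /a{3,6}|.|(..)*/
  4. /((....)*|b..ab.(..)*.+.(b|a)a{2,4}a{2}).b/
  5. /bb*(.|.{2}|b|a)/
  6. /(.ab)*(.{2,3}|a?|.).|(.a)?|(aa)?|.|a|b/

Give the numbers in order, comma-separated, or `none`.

2, 3

1 → no match
2 → match
3 → match
4 → no match — must end with "b"
5 → no match
6 → no match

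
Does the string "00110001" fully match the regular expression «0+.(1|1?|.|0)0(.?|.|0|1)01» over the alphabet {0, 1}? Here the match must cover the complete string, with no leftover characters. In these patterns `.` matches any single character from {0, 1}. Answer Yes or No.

Yes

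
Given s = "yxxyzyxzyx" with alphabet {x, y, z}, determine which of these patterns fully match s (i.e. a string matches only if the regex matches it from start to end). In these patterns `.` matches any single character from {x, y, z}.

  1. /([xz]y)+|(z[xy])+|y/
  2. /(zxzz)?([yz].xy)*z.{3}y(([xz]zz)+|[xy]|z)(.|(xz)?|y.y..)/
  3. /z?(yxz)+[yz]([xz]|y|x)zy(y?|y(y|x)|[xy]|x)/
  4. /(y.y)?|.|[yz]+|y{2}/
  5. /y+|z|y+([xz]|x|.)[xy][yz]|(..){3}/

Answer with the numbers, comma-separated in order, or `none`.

1 → no match
2 → match
3 → no match
4 → no match
5 → no match

2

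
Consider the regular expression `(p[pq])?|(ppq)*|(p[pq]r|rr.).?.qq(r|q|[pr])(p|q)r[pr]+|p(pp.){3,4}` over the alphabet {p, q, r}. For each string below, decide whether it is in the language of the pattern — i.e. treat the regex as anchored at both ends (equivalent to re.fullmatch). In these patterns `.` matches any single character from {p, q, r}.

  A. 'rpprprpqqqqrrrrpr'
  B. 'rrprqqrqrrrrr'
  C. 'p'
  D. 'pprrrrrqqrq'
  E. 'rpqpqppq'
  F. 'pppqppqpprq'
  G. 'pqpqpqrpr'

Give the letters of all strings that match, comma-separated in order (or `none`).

A → no match
B → match
C → no match
D → no match
E → no match
F → no match
G → no match

B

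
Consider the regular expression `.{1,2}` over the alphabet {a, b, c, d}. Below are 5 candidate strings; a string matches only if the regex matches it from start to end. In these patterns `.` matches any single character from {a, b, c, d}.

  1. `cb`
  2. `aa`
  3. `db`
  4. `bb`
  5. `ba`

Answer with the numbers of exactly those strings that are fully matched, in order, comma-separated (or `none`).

1, 2, 3, 4, 5

1 → match
2 → match
3 → match
4 → match
5 → match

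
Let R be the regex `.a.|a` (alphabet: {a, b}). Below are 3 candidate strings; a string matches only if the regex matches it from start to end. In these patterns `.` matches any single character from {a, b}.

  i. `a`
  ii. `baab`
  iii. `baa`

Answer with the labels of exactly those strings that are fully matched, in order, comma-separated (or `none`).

i → match
ii → no match
iii → match

i, iii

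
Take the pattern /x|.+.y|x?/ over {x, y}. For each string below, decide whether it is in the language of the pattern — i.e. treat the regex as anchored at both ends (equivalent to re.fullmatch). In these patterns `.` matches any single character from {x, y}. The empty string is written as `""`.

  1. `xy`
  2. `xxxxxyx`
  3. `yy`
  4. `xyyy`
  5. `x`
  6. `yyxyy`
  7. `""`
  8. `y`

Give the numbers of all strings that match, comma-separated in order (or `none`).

4, 5, 6, 7

1. `xy` → no match
2. `xxxxxyx` → no match
3. `yy` → no match
4. `xyyy` → match
5. `x` → match
6. `yyxyy` → match
7. `""` → match
8. `y` → no match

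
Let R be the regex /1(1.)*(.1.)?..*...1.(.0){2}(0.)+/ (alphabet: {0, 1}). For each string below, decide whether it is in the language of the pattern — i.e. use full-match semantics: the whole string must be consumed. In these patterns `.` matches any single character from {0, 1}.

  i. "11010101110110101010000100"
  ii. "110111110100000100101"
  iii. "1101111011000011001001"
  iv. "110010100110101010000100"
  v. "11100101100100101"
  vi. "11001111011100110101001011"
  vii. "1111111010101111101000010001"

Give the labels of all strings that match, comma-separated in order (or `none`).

i → match
ii → no match
iii → match
iv → match
v → match
vi → no match
vii → match

i, iii, iv, v, vii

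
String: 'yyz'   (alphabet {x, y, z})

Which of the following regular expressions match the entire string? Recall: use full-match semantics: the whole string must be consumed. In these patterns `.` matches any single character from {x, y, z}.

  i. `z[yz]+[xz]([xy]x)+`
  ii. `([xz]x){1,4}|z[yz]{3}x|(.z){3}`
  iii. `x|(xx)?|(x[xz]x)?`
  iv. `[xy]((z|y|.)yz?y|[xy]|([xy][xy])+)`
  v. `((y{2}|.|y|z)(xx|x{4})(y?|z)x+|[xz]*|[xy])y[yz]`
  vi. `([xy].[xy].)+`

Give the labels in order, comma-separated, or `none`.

i → no match — must start with 'z'
ii → no match
iii → no match
iv → no match
v → match
vi → no match

v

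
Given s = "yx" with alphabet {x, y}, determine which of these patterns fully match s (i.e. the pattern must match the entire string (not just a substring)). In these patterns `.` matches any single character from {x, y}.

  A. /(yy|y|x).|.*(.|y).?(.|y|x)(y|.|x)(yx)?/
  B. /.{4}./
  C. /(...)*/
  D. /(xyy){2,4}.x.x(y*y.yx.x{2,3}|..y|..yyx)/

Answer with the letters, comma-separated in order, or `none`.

A → match
B → no match
C → no match
D → no match — must start with "xyy"

A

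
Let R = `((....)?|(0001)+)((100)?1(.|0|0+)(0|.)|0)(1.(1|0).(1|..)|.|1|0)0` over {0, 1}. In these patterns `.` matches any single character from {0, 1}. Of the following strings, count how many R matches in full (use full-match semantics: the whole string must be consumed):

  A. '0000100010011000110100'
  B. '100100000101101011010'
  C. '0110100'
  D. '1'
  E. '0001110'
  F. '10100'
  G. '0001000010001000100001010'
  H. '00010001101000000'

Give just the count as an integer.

A → no match
B → no match
C → no match
D → no match — must end with '0'
E → no match
F → match
G → no match
H → no match
Total matched: 1

1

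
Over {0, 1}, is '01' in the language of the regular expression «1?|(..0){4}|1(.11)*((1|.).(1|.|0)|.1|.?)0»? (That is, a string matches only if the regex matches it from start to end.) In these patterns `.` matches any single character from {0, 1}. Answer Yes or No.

No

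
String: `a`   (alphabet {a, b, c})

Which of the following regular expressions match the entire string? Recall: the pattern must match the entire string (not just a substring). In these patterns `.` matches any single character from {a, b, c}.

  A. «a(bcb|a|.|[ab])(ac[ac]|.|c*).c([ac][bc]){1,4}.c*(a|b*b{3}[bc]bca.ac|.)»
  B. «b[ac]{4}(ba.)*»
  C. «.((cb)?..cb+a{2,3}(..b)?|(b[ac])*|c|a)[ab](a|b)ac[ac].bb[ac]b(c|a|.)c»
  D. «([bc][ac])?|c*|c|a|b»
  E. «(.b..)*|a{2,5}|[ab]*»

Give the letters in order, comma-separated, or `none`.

D, E

A → no match
B → no match — must start with `b`
C → no match — must end with `c`
D → match
E → match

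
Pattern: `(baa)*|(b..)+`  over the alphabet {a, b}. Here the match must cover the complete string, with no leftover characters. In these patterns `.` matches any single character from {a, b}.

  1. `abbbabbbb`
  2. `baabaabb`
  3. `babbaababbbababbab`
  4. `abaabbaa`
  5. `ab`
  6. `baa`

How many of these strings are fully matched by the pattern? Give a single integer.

1 → no match
2 → no match
3 → match
4 → no match
5 → no match
6 → match
Total matched: 2

2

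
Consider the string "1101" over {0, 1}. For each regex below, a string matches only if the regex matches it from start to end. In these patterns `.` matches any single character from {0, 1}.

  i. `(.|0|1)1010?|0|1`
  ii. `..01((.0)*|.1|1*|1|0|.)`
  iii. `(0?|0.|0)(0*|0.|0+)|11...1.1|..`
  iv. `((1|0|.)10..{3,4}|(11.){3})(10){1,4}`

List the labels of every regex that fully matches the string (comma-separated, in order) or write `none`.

i → match
ii → match
iii → no match
iv → no match — must end with "10"

i, ii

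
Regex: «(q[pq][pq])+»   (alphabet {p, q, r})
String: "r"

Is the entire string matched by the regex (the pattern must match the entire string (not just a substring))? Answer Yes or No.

No

Every match must start with "q", but "r" does not.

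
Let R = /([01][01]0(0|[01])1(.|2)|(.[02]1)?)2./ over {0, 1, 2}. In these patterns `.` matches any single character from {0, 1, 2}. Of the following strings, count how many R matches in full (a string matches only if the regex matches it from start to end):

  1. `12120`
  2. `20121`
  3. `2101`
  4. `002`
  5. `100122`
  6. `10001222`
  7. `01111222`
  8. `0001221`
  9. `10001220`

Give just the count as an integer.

1. `12120` → match
2. `20121` → match
3. `2101` → no match
4. `002` → no match
5. `100122` → no match
6. `10001222` → match
7. `01111222` → no match
8. `0001221` → no match
9. `10001220` → match
Total matched: 4

4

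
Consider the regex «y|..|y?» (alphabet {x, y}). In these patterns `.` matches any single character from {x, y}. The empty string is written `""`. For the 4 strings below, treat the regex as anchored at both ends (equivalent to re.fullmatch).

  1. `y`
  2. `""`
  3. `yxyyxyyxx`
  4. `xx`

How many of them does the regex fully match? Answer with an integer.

3

1. `y` → match
2. `""` → match
3. `yxyyxyyxx` → no match
4. `xx` → match
Total matched: 3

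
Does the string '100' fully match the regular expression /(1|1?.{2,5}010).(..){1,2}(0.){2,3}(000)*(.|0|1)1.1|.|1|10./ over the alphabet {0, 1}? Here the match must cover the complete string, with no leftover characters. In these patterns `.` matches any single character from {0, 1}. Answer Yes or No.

Yes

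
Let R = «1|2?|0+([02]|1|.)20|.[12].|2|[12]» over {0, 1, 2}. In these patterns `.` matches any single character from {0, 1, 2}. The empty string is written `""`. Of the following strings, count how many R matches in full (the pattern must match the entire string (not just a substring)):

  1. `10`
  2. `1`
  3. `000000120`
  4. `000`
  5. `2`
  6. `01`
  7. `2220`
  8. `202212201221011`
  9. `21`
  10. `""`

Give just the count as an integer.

1. `10` → no match
2. `1` → match
3. `000000120` → match
4. `000` → no match
5. `2` → match
6. `01` → no match
7. `2220` → no match
8 → no match
9. `21` → no match
10. `""` → match
Total matched: 4

4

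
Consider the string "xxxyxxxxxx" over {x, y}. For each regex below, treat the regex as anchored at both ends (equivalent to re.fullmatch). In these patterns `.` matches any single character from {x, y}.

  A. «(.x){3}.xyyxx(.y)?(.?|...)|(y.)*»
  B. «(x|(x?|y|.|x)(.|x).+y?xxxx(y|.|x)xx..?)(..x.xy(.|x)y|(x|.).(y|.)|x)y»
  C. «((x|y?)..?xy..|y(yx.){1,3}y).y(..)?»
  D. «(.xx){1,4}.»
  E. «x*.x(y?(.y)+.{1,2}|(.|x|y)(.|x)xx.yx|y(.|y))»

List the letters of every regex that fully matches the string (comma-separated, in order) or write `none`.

D

A → no match
B → no match — must end with "y"
C → no match
D → match
E → no match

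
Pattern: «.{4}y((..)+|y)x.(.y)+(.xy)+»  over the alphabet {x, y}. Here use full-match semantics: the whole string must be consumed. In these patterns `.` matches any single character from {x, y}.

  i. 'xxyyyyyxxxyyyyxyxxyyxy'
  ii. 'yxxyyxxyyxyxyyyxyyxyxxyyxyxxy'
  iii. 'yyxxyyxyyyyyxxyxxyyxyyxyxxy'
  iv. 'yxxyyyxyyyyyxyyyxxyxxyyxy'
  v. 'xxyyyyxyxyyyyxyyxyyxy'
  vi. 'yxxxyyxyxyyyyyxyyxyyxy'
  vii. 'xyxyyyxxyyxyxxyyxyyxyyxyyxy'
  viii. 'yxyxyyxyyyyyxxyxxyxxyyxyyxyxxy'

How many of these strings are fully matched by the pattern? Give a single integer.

8

i → match
ii → match
iii → match
iv → match
v → match
vi → match
vii → match
viii → match
Total matched: 8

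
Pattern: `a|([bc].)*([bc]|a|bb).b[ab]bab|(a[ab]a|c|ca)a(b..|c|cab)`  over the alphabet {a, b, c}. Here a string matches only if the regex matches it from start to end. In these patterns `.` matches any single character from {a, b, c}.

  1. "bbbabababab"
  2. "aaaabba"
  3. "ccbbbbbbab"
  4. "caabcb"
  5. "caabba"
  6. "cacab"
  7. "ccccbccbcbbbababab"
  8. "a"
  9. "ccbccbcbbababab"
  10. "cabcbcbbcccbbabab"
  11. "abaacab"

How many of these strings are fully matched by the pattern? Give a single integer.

1. "bbbabababab" → match
2. "aaaabba" → match
3. "ccbbbbbbab" → match
4. "caabcb" → match
5. "caabba" → match
6. "cacab" → match
7 → match
8. "a" → match
9 → match
10 → match
11. "abaacab" → match
Total matched: 11

11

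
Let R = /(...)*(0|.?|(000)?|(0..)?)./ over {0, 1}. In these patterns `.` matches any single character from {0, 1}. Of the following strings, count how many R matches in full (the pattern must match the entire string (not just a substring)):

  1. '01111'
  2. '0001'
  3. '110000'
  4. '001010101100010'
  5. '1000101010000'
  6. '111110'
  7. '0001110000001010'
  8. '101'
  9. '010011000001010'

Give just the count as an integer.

4

1 → match
2 → match
3 → no match
4 → no match
5 → match
6 → no match
7 → match
8 → no match
9 → no match
Total matched: 4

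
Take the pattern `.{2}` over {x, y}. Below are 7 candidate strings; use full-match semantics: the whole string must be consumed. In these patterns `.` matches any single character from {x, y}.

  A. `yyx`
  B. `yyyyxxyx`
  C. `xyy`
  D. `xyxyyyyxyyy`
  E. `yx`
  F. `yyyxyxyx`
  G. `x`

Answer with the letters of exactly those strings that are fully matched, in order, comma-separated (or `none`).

E

A → no match
B → no match
C → no match
D → no match
E → match
F → no match
G → no match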